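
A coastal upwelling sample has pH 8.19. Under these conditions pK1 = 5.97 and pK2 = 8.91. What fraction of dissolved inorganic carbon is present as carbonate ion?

α₂ = 1 / (1 + [H⁺]/K2 + [H⁺]²/(K1K2)) = 1 / (1 + 10^+0.72 + 10^-1.50)
   = 1 / (1 + 5.2481 + 0.031623) = 1/6.2797 = 0.1592

α₂ = 0.159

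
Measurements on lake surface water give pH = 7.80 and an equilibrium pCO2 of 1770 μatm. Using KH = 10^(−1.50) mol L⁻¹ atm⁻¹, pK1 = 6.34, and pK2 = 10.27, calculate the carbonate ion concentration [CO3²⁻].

[CO3²⁻] = 5.47 μmol/L

[CO2*] = KH · pCO2 = 10^(−1.50) × 1770×10^-6 = 5.597×10^-5 mol/L
α₀ = 1/(1 + K1/[H⁺] + K1K2/[H⁺]²) = 1/(1 + 10^+1.46 + 10^-1.01) = 0.03340
DIC = [CO2*]/α₀ = 5.597×10^-5 / 0.03340 = 1.676 mmol/L
[CO3²⁻] = α₂·DIC; α₂ = 0.003264, so [CO3²⁻] = 0.003264 × 1.676 = 0.00547 mmol/L = 5.47 μmol/L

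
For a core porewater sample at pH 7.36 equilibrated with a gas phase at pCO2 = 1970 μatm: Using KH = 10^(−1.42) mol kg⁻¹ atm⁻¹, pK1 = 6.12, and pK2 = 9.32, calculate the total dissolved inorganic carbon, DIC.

DIC = 1.39 mmol/kg

[CO2*] = KH · pCO2 = 10^(−1.42) × 1970×10^-6 = 7.490×10^-5 mol/kg
α₀ = 1/(1 + K1/[H⁺] + K1K2/[H⁺]²) = 1/(1 + 10^+1.24 + 10^-0.72) = 0.05385
DIC = [CO2*]/α₀ = 7.490×10^-5 / 0.05385 = 1.39 mmol/kg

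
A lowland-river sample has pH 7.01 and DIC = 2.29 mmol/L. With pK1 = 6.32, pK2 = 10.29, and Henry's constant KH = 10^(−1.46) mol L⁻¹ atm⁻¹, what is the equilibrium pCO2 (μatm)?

α₀ = 1 / (1 + K1/[H⁺] + K1K2/[H⁺]²) = 1 / (1 + 10^+0.69 + 10^-2.59)
   = 1 / (1 + 4.8978 + 0.0025704) = 1/5.9004 = 0.1695
[CO2*] = α₀ × DIC = 0.1695 × 2.29 = 0.3881 mmol/L
pCO2 = [CO2*]/KH = 3.881×10^-4 / 3.467×10^-2 = 1.12×10^4 μatm

pCO2 = 1.12×10^4 μatm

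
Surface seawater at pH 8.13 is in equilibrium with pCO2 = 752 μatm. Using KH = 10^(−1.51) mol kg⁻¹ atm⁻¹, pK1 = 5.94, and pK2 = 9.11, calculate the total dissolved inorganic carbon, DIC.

[CO2*] = KH · pCO2 = 10^(−1.51) × 752×10^-6 = 2.324×10^-5 mol/kg
α₀ = 1/(1 + K1/[H⁺] + K1K2/[H⁺]²) = 1/(1 + 10^+2.19 + 10^+1.21) = 0.005811
DIC = [CO2*]/α₀ = 2.324×10^-5 / 0.005811 = 4.00 mmol/kg

DIC = 4.00 mmol/kg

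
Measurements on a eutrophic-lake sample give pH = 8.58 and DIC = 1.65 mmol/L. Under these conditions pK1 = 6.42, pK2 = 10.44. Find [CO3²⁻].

[CO3²⁻] = 0.0223 mmol/L

α₂ = 1 / (1 + [H⁺]/K2 + [H⁺]²/(K1K2)) = 1 / (1 + 10^+1.86 + 10^-0.30)
   = 1 / (1 + 72.444 + 0.50119) = 1/73.945 = 0.01352
[CO3²⁻] = α₂ × DIC = 0.01352 × 1.65 = 0.0223 mmol/L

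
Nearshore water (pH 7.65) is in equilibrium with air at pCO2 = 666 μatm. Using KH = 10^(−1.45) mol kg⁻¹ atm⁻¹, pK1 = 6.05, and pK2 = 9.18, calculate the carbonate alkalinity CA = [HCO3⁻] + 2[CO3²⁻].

CA = 0.996 mmol/kg

[CO2*] = KH · pCO2 = 10^(−1.45) × 666×10^-6 = 2.363×10^-5 mol/kg
α₀ = 1/(1 + K1/[H⁺] + K1K2/[H⁺]²) = 1/(1 + 10^+1.60 + 10^+0.07) = 0.02382
DIC = [CO2*]/α₀ = 2.363×10^-5 / 0.02382 = 0.9921 mmol/kg
CA = (α₁ + 2α₂)·DIC = (0.9482 + 2×0.02798) × 0.9921 = 0.996 mmol/kg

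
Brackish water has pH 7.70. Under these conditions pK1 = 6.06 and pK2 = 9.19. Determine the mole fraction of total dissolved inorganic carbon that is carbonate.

α₂ = 0.0307

α₂ = 1 / (1 + [H⁺]/K2 + [H⁺]²/(K1K2)) = 1 / (1 + 10^+1.49 + 10^-0.15)
   = 1 / (1 + 30.903 + 0.70795) = 1/32.611 = 0.03066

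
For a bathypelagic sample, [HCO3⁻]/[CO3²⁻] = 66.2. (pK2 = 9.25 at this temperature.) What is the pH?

pH = 7.43

From K2 = [H⁺][CO3²⁻]/[HCO3⁻]:  pH = pK2 − log₁₀([HCO3⁻]/[CO3²⁻])
log₁₀(66.2) = +1.821
pH = 9.25 − (+1.821) = 7.43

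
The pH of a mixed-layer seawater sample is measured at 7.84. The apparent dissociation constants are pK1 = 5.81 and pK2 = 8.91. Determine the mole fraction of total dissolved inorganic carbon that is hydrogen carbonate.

α₁ = 1 / (1 + [H⁺]/K1 + K2/[H⁺]) = 1 / (1 + 10^-2.03 + 10^-1.07)
   = 1 / (1 + 0.0093325 + 0.085114) = 1/1.0944 = 0.9137

α₁ = 0.914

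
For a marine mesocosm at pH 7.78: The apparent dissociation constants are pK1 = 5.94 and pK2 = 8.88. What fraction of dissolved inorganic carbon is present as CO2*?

α₀ = 0.0132

α₀ = 1 / (1 + K1/[H⁺] + K1K2/[H⁺]²) = 1 / (1 + 10^+1.84 + 10^+0.74)
   = 1 / (1 + 69.183 + 5.4954) = 1/75.679 = 0.01321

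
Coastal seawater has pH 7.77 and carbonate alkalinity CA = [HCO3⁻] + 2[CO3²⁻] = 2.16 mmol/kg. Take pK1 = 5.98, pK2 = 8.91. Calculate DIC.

CA = [HCO3⁻] + 2[CO3²⁻] = (α₁ + 2α₂)·DIC
At pH 7.77: [H⁺]/K1 = 10^-1.79 = 0.016218, K2/[H⁺] = 10^-1.14 = 0.072444
α₁ = 1/(1 + 0.016218 + 0.072444) = 1/1.0887 = 0.9186; α₂ = α₁·K2/[H⁺] = 0.06654
α₁ + 2α₂ = 1.0516
DIC = CA / (α₁ + 2α₂) = 2.16 / 1.0516 = 2.05 mmol/kg

DIC = 2.05 mmol/kg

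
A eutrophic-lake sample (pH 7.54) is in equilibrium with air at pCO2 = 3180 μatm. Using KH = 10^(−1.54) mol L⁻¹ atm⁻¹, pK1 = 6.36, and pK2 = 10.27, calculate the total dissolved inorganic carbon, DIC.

DIC = 1.48 mmol/L

[CO2*] = KH · pCO2 = 10^(−1.54) × 3180×10^-6 = 9.171×10^-5 mol/L
α₀ = 1/(1 + K1/[H⁺] + K1K2/[H⁺]²) = 1/(1 + 10^+1.18 + 10^-1.55) = 0.06187
DIC = [CO2*]/α₀ = 9.171×10^-5 / 0.06187 = 1.48 mmol/L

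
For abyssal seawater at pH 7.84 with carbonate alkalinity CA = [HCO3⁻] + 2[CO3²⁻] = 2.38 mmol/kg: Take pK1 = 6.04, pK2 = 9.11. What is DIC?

CA = [HCO3⁻] + 2[CO3²⁻] = (α₁ + 2α₂)·DIC
At pH 7.84: [H⁺]/K1 = 10^-1.80 = 0.015849, K2/[H⁺] = 10^-1.27 = 0.053703
α₁ = 1/(1 + 0.015849 + 0.053703) = 1/1.0696 = 0.9350; α₂ = α₁·K2/[H⁺] = 0.05021
α₁ + 2α₂ = 1.0354
DIC = CA / (α₁ + 2α₂) = 2.38 / 1.0354 = 2.30 mmol/kg

DIC = 2.30 mmol/kg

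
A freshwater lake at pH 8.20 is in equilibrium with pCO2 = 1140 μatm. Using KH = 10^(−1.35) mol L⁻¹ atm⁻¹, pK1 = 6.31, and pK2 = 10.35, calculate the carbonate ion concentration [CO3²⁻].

[CO3²⁻] = 0.0280 mmol/L

[CO2*] = KH · pCO2 = 10^(−1.35) × 1140×10^-6 = 5.092×10^-5 mol/L
α₀ = 1/(1 + K1/[H⁺] + K1K2/[H⁺]²) = 1/(1 + 10^+1.89 + 10^-0.26) = 0.01263
DIC = [CO2*]/α₀ = 5.092×10^-5 / 0.01263 = 4.032 mmol/L
[CO3²⁻] = α₂·DIC; α₂ = 0.006941, so [CO3²⁻] = 0.006941 × 4.032 = 0.0280 mmol/L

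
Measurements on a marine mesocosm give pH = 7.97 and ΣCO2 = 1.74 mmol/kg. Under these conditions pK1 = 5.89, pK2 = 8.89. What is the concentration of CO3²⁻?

α₂ = 1 / (1 + [H⁺]/K2 + [H⁺]²/(K1K2)) = 1 / (1 + 10^+0.92 + 10^-1.16)
   = 1 / (1 + 8.3176 + 0.069183) = 1/9.3868 = 0.1065
[CO3²⁻] = α₂ × DIC = 0.1065 × 1.74 = 0.185 mmol/kg

[CO3²⁻] = 0.185 mmol/kg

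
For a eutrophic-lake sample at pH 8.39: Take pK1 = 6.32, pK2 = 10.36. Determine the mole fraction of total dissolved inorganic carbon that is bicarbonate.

α₁ = 1 / (1 + [H⁺]/K1 + K2/[H⁺]) = 1 / (1 + 10^-2.07 + 10^-1.97)
   = 1 / (1 + 0.0085114 + 0.010715) = 1/1.0192 = 0.9811

α₁ = 0.981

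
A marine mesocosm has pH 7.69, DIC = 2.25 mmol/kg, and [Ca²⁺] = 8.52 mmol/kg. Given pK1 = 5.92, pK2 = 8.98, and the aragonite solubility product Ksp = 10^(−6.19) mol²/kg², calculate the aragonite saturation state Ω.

Ω = 1.43

α₂ = 1 / (1 + [H⁺]/K2 + [H⁺]²/(K1K2)) = 1 / (1 + 10^+1.29 + 10^-0.48)
   = 1 / (1 + 19.498 + 0.33113) = 1/20.830 = 0.04801
[CO3²⁻] = α₂ × DIC = 0.04801 × 2.25 = 0.1080 mmol/kg
Ksp = 10^(−6.19) = 6.457×10^-7
Ω = [Ca²⁺][CO3²⁻]/Ksp = (8.52×10^-3)(1.080×10^-4) / 6.457×10^-7 = 1.43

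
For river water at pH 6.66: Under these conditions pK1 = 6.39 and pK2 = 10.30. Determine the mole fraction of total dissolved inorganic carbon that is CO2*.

α₀ = 0.349

α₀ = 1 / (1 + K1/[H⁺] + K1K2/[H⁺]²) = 1 / (1 + 10^+0.27 + 10^-3.37)
   = 1 / (1 + 1.8621 + 0.00042658) = 1/2.8625 = 0.3493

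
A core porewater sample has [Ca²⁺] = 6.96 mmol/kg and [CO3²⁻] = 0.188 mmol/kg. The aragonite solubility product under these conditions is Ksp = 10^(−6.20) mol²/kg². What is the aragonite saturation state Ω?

Ksp = 10^(−6.20) = 6.310×10^-7
Ω = [Ca²⁺][CO3²⁻]/Ksp = (6.96×10^-3)(0.188×10^-3) / 6.310×10^-7 = 2.07

Ω = 2.07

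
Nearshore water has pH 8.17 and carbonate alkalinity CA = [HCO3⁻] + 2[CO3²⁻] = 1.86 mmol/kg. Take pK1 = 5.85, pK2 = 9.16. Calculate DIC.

DIC = 1.71 mmol/kg

CA = [HCO3⁻] + 2[CO3²⁻] = (α₁ + 2α₂)·DIC
At pH 8.17: [H⁺]/K1 = 10^-2.32 = 0.0047863, K2/[H⁺] = 10^-0.99 = 0.10233
α₁ = 1/(1 + 0.0047863 + 0.10233) = 1/1.1071 = 0.9032; α₂ = α₁·K2/[H⁺] = 0.09243
α₁ + 2α₂ = 1.0881
DIC = CA / (α₁ + 2α₂) = 1.86 / 1.0881 = 1.71 mmol/kg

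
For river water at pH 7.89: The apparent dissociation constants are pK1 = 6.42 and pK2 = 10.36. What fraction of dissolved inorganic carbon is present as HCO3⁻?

α₁ = 0.964

α₁ = 1 / (1 + [H⁺]/K1 + K2/[H⁺]) = 1 / (1 + 10^-1.47 + 10^-2.47)
   = 1 / (1 + 0.033884 + 0.0033884) = 1/1.0373 = 0.9641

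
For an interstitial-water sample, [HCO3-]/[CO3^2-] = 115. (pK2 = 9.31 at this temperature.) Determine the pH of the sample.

pH = 7.25

From K2 = [H⁺][CO3^2-]/[HCO3-]:  pH = pK2 − log₁₀([HCO3-]/[CO3^2-])
log₁₀(115) = +2.061
pH = 9.31 − (+2.061) = 7.25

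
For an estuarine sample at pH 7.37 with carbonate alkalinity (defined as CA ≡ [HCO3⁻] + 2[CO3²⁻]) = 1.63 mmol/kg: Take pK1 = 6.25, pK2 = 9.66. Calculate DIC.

CA = [HCO3⁻] + 2[CO3²⁻] = (α₁ + 2α₂)·DIC
At pH 7.37: [H⁺]/K1 = 10^-1.12 = 0.075858, K2/[H⁺] = 10^-2.29 = 0.0051286
α₁ = 1/(1 + 0.075858 + 0.0051286) = 1/1.0810 = 0.9251; α₂ = α₁·K2/[H⁺] = 0.004744
α₁ + 2α₂ = 0.9346
DIC = CA / (α₁ + 2α₂) = 1.63 / 0.9346 = 1.74 mmol/kg

DIC = 1.74 mmol/kg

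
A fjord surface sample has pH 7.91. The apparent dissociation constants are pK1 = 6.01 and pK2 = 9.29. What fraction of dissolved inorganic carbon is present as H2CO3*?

α₀ = 1 / (1 + K1/[H⁺] + K1K2/[H⁺]²) = 1 / (1 + 10^+1.90 + 10^+0.52)
   = 1 / (1 + 79.433 + 3.3113) = 1/83.744 = 0.01194

α₀ = 0.0119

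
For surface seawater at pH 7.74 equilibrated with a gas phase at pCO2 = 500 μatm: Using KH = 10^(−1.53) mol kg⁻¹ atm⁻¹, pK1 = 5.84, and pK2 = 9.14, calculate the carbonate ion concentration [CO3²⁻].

[CO3²⁻] = 0.0467 mmol/kg

[CO2*] = KH · pCO2 = 10^(−1.53) × 500×10^-6 = 1.476×10^-5 mol/kg
α₀ = 1/(1 + K1/[H⁺] + K1K2/[H⁺]²) = 1/(1 + 10^+1.90 + 10^+0.50) = 0.01196
DIC = [CO2*]/α₀ = 1.476×10^-5 / 0.01196 = 1.234 mmol/kg
[CO3²⁻] = α₂·DIC; α₂ = 0.03783, so [CO3²⁻] = 0.03783 × 1.234 = 0.0467 mmol/kg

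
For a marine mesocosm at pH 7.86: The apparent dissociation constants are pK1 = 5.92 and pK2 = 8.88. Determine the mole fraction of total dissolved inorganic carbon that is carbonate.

α₂ = 1 / (1 + [H⁺]/K2 + [H⁺]²/(K1K2)) = 1 / (1 + 10^+1.02 + 10^-0.92)
   = 1 / (1 + 10.471 + 0.12023) = 1/11.592 = 0.08627

α₂ = 0.0863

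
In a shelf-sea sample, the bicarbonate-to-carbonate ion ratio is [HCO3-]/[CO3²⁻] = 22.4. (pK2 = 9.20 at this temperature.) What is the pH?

pH = 7.85

From K2 = [H⁺][CO3²⁻]/[HCO3-]:  pH = pK2 − log₁₀([HCO3-]/[CO3²⁻])
log₁₀(22.4) = +1.350
pH = 9.20 − (+1.350) = 7.85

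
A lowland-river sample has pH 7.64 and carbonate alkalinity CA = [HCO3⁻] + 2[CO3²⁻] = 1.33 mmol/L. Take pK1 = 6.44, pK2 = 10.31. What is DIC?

DIC = 1.41 mmol/L

CA = [HCO3⁻] + 2[CO3²⁻] = (α₁ + 2α₂)·DIC
At pH 7.64: [H⁺]/K1 = 10^-1.20 = 0.063096, K2/[H⁺] = 10^-2.67 = 0.0021380
α₁ = 1/(1 + 0.063096 + 0.0021380) = 1/1.0652 = 0.9388; α₂ = α₁·K2/[H⁺] = 0.002007
α₁ + 2α₂ = 0.9428
DIC = CA / (α₁ + 2α₂) = 1.33 / 0.9428 = 1.41 mmol/L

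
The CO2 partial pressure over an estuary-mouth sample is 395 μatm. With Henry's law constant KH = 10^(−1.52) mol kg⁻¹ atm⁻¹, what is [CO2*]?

[CO2*] = 11.9 μmol/kg

KH = 10^(−1.52) = 3.020×10^-2 mol kg⁻¹ atm⁻¹
[CO2*] = KH · pCO2 = 3.020×10^-2 × 395×10^-6 atm = 1.19×10^-5 mol/kg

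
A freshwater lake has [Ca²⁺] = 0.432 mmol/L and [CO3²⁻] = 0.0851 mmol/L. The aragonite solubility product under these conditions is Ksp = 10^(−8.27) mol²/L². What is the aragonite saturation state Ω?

Ω = 6.85

Ksp = 10^(−8.27) = 5.370×10^-9
Ω = [Ca²⁺][CO3²⁻]/Ksp = (0.432×10^-3)(0.0851×10^-3) / 5.370×10^-9 = 6.85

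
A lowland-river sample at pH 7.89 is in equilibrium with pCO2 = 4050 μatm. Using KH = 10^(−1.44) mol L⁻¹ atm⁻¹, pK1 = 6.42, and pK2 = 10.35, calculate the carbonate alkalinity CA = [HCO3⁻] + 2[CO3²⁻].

[CO2*] = KH · pCO2 = 10^(−1.44) × 4050×10^-6 = 1.470×10^-4 mol/L
α₀ = 1/(1 + K1/[H⁺] + K1K2/[H⁺]²) = 1/(1 + 10^+1.47 + 10^-0.99) = 0.03266
DIC = [CO2*]/α₀ = 1.470×10^-4 / 0.03266 = 4.502 mmol/L
CA = (α₁ + 2α₂)·DIC = (0.9640 + 2×0.003343) × 4.502 = 4.37 mmol/L

CA = 4.37 mmol/L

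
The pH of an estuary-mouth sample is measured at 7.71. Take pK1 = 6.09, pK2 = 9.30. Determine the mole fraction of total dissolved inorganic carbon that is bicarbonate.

α₁ = 0.953

α₁ = 1 / (1 + [H⁺]/K1 + K2/[H⁺]) = 1 / (1 + 10^-1.62 + 10^-1.59)
   = 1 / (1 + 0.023988 + 0.025704) = 1/1.0497 = 0.9527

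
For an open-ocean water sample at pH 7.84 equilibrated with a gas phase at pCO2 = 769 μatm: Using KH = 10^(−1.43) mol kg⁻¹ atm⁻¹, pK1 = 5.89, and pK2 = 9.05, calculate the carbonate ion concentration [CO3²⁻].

[CO2*] = KH · pCO2 = 10^(−1.43) × 769×10^-6 = 2.857×10^-5 mol/kg
α₀ = 1/(1 + K1/[H⁺] + K1K2/[H⁺]²) = 1/(1 + 10^+1.95 + 10^+0.74) = 0.01046
DIC = [CO2*]/α₀ = 2.857×10^-5 / 0.01046 = 2.732 mmol/kg
[CO3²⁻] = α₂·DIC; α₂ = 0.05747, so [CO3²⁻] = 0.05747 × 2.732 = 0.157 mmol/kg

[CO3²⁻] = 0.157 mmol/kg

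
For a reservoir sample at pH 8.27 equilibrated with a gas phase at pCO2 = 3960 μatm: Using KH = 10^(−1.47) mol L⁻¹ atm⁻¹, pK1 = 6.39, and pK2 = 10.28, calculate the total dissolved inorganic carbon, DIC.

[CO2*] = KH · pCO2 = 10^(−1.47) × 3960×10^-6 = 1.342×10^-4 mol/L
α₀ = 1/(1 + K1/[H⁺] + K1K2/[H⁺]²) = 1/(1 + 10^+1.88 + 10^-0.13) = 0.01289
DIC = [CO2*]/α₀ = 1.342×10^-4 / 0.01289 = 10.4 mmol/L

DIC = 10.4 mmol/L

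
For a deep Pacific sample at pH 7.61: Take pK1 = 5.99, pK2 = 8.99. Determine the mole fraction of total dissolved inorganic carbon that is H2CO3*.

α₀ = 0.0225

α₀ = 1 / (1 + K1/[H⁺] + K1K2/[H⁺]²) = 1 / (1 + 10^+1.62 + 10^+0.24)
   = 1 / (1 + 41.687 + 1.7378) = 1/44.425 = 0.02251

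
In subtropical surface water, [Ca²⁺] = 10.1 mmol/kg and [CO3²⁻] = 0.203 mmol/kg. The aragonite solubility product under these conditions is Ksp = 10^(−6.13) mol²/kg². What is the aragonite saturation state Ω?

Ω = 2.77

Ksp = 10^(−6.13) = 7.413×10^-7
Ω = [Ca²⁺][CO3²⁻]/Ksp = (10.1×10^-3)(0.203×10^-3) / 7.413×10^-7 = 2.77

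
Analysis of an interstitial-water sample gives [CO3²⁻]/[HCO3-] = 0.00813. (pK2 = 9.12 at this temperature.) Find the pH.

From K2 = [H⁺][CO3²⁻]/[HCO3-]:  pH = pK2 + log₁₀([CO3²⁻]/[HCO3-])
log₁₀(0.00813) = -2.090
pH = 9.12 + (-2.090) = 7.03

pH = 7.03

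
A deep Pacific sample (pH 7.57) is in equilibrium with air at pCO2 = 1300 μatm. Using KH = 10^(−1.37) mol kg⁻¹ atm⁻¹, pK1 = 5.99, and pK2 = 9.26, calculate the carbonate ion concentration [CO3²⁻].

[CO2*] = KH · pCO2 = 10^(−1.37) × 1300×10^-6 = 5.546×10^-5 mol/kg
α₀ = 1/(1 + K1/[H⁺] + K1K2/[H⁺]²) = 1/(1 + 10^+1.58 + 10^-0.11) = 0.02513
DIC = [CO2*]/α₀ = 5.546×10^-5 / 0.02513 = 2.207 mmol/kg
[CO3²⁻] = α₂·DIC; α₂ = 0.01951, so [CO3²⁻] = 0.01951 × 2.207 = 0.0430 mmol/kg

[CO3²⁻] = 0.0430 mmol/kg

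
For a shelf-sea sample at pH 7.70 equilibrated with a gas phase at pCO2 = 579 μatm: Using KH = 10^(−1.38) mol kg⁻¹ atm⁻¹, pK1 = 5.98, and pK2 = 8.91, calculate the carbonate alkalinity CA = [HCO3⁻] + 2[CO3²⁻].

CA = 1.42 mmol/kg

[CO2*] = KH · pCO2 = 10^(−1.38) × 579×10^-6 = 2.414×10^-5 mol/kg
α₀ = 1/(1 + K1/[H⁺] + K1K2/[H⁺]²) = 1/(1 + 10^+1.72 + 10^+0.51) = 0.01763
DIC = [CO2*]/α₀ = 2.414×10^-5 / 0.01763 = 1.369 mmol/kg
CA = (α₁ + 2α₂)·DIC = (0.9253 + 2×0.05705) × 1.369 = 1.42 mmol/kg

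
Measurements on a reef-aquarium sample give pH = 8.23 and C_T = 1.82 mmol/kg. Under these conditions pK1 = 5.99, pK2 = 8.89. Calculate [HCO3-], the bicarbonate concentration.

α₁ = 1 / (1 + [H⁺]/K1 + K2/[H⁺]) = 1 / (1 + 10^-2.24 + 10^-0.66)
   = 1 / (1 + 0.0057544 + 0.21878) = 1/1.2245 = 0.8166
[HCO3⁻] = α₁ × DIC = 0.8166 × 1.82 = 1.49 mmol/kg

[HCO3⁻] = 1.49 mmol/kg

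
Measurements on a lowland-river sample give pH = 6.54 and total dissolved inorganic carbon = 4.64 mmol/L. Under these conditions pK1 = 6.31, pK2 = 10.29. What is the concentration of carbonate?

[CO3²⁻] = 0.519 μmol/L

α₂ = 1 / (1 + [H⁺]/K2 + [H⁺]²/(K1K2)) = 1 / (1 + 10^+3.75 + 10^+3.52)
   = 1 / (1 + 5623.4 + 3311.3) = 1/8935.7 = 0.0001119
[CO3²⁻] = α₂ × DIC = 0.0001119 × 4.64 = 0.000519 mmol/L = 0.519 μmol/L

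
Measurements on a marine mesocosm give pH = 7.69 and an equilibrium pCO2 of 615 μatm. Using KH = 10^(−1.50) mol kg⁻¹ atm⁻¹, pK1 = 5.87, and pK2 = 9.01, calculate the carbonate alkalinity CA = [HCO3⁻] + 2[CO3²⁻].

[CO2*] = KH · pCO2 = 10^(−1.50) × 615×10^-6 = 1.945×10^-5 mol/kg
α₀ = 1/(1 + K1/[H⁺] + K1K2/[H⁺]²) = 1/(1 + 10^+1.82 + 10^+0.50) = 0.01424
DIC = [CO2*]/α₀ = 1.945×10^-5 / 0.01424 = 1.366 mmol/kg
CA = (α₁ + 2α₂)·DIC = (0.9407 + 2×0.04503) × 1.366 = 1.41 mmol/kg

CA = 1.41 mmol/kg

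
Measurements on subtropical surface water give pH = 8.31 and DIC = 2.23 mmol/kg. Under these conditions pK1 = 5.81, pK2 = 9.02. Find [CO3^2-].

[CO3²⁻] = 0.363 mmol/kg

α₂ = 1 / (1 + [H⁺]/K2 + [H⁺]²/(K1K2)) = 1 / (1 + 10^+0.71 + 10^-1.79)
   = 1 / (1 + 5.1286 + 0.016218) = 1/6.1448 = 0.1627
[CO3²⁻] = α₂ × DIC = 0.1627 × 2.23 = 0.363 mmol/kg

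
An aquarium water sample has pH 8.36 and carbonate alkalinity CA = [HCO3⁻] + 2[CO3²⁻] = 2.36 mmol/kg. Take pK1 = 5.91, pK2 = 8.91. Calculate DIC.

DIC = 1.94 mmol/kg

CA = [HCO3⁻] + 2[CO3²⁻] = (α₁ + 2α₂)·DIC
At pH 8.36: [H⁺]/K1 = 10^-2.45 = 0.0035481, K2/[H⁺] = 10^-0.55 = 0.28184
α₁ = 1/(1 + 0.0035481 + 0.28184) = 1/1.2854 = 0.7780; α₂ = α₁·K2/[H⁺] = 0.2193
α₁ + 2α₂ = 1.2165
DIC = CA / (α₁ + 2α₂) = 2.36 / 1.2165 = 1.94 mmol/kg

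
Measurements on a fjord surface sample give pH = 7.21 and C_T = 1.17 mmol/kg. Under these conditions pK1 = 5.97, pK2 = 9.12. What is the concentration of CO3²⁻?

α₂ = 1 / (1 + [H⁺]/K2 + [H⁺]²/(K1K2)) = 1 / (1 + 10^+1.91 + 10^+0.67)
   = 1 / (1 + 81.283 + 4.6774) = 1/86.960 = 0.01150
[CO3²⁻] = α₂ × DIC = 0.01150 × 1.17 = 0.0135 mmol/kg = 13.5 μmol/kg

[CO3²⁻] = 13.5 μmol/kg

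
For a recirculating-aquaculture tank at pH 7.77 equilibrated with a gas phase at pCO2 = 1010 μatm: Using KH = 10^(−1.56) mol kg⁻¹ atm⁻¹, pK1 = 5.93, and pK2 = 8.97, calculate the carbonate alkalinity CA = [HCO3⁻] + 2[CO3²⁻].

[CO2*] = KH · pCO2 = 10^(−1.56) × 1010×10^-6 = 2.782×10^-5 mol/kg
α₀ = 1/(1 + K1/[H⁺] + K1K2/[H⁺]²) = 1/(1 + 10^+1.84 + 10^+0.64) = 0.01341
DIC = [CO2*]/α₀ = 2.782×10^-5 / 0.01341 = 2.074 mmol/kg
CA = (α₁ + 2α₂)·DIC = (0.9280 + 2×0.05855) × 2.074 = 2.17 mmol/kg

CA = 2.17 mmol/kg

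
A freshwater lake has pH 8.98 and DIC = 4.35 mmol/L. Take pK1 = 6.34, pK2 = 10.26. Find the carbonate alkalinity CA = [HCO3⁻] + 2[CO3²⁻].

CA = [HCO3⁻] + 2[CO3²⁻] = (α₁ + 2α₂)·DIC
At pH 8.98: [H⁺]/K1 = 10^-2.64 = 0.0022909, K2/[H⁺] = 10^-1.28 = 0.052481
α₁ = 1/(1 + 0.0022909 + 0.052481) = 1/1.0548 = 0.9481; α₂ = α₁·K2/[H⁺] = 0.04976
α₁ + 2α₂ = 1.0476
CA = 1.0476 × 4.35 = 4.56 mmol/L

CA = 4.56 mmol/L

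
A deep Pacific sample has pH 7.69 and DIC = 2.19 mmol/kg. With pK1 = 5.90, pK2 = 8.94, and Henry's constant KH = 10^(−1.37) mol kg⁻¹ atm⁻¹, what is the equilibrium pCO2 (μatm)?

α₀ = 1 / (1 + K1/[H⁺] + K1K2/[H⁺]²) = 1 / (1 + 10^+1.79 + 10^+0.54)
   = 1 / (1 + 61.660 + 3.4674) = 1/66.127 = 0.01512
[CO2*] = α₀ × DIC = 0.01512 × 2.19 = 0.03312 mmol/kg
pCO2 = [CO2*]/KH = 3.312×10^-5 / 4.266×10^-2 = 776 μatm

pCO2 = 776 μatm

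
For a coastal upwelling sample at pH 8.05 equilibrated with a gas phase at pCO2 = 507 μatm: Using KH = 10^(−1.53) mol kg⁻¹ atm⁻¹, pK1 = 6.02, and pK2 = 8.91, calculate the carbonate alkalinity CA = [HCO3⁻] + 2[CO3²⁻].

CA = 2.05 mmol/kg

[CO2*] = KH · pCO2 = 10^(−1.53) × 507×10^-6 = 1.496×10^-5 mol/kg
α₀ = 1/(1 + K1/[H⁺] + K1K2/[H⁺]²) = 1/(1 + 10^+2.03 + 10^+1.17) = 0.008134
DIC = [CO2*]/α₀ = 1.496×10^-5 / 0.008134 = 1.840 mmol/kg
CA = (α₁ + 2α₂)·DIC = (0.8716 + 2×0.1203) × 1.840 = 2.05 mmol/kg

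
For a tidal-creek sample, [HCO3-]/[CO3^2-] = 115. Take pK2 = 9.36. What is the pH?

From K2 = [H⁺][CO3^2-]/[HCO3-]:  pH = pK2 − log₁₀([HCO3-]/[CO3^2-])
log₁₀(115) = +2.061
pH = 9.36 − (+2.061) = 7.30

pH = 7.30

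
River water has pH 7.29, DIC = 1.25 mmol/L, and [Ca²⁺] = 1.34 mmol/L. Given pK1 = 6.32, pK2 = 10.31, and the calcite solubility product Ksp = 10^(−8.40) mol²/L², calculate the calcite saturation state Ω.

α₂ = 1 / (1 + [H⁺]/K2 + [H⁺]²/(K1K2)) = 1 / (1 + 10^+3.02 + 10^+2.05)
   = 1 / (1 + 1047.1 + 112.20) = 1/1160.3 = 0.0008618
[CO3²⁻] = α₂ × DIC = 0.0008618 × 1.25 = 0.001077 mmol/L = 1.077 μmol/L
Ksp = 10^(−8.40) = 3.981×10^-9
Ω = [Ca²⁺][CO3²⁻]/Ksp = (1.34×10^-3)(1.077×10^-6) / 3.981×10^-9 = 0.363

Ω = 0.363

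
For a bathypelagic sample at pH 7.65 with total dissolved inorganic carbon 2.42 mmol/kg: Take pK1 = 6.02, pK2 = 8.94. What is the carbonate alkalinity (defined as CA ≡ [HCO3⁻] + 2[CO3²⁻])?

CA = 2.48 mmol/kg

CA = [HCO3⁻] + 2[CO3²⁻] = (α₁ + 2α₂)·DIC
At pH 7.65: [H⁺]/K1 = 10^-1.63 = 0.023442, K2/[H⁺] = 10^-1.29 = 0.051286
α₁ = 1/(1 + 0.023442 + 0.051286) = 1/1.0747 = 0.9305; α₂ = α₁·K2/[H⁺] = 0.04772
α₁ + 2α₂ = 1.0259
CA = 1.0259 × 2.42 = 2.48 mmol/kg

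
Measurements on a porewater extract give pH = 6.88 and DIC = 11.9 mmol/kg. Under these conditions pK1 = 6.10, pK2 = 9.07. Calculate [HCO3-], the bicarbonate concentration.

[HCO3⁻] = 10.1 mmol/kg

α₁ = 1 / (1 + [H⁺]/K1 + K2/[H⁺]) = 1 / (1 + 10^-0.78 + 10^-2.19)
   = 1 / (1 + 0.16596 + 0.0064565) = 1/1.1724 = 0.8529
[HCO3⁻] = α₁ × DIC = 0.8529 × 11.9 = 10.1 mmol/kg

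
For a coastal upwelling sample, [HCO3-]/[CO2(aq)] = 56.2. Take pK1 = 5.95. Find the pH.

From K1 = [H⁺][HCO3-]/[CO2(aq)]:  pH = pK1 + log₁₀([HCO3-]/[CO2(aq)])
log₁₀(56.2) = +1.750
pH = 5.95 + (+1.750) = 7.70

pH = 7.70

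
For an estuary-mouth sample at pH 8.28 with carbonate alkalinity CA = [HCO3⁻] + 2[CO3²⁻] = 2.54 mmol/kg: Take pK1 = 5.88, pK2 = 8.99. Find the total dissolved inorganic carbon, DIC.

CA = [HCO3⁻] + 2[CO3²⁻] = (α₁ + 2α₂)·DIC
At pH 8.28: [H⁺]/K1 = 10^-2.40 = 0.0039811, K2/[H⁺] = 10^-0.71 = 0.19498
α₁ = 1/(1 + 0.0039811 + 0.19498) = 1/1.1990 = 0.8341; α₂ = α₁·K2/[H⁺] = 0.1626
α₁ + 2α₂ = 1.1593
DIC = CA / (α₁ + 2α₂) = 2.54 / 1.1593 = 2.19 mmol/kg

DIC = 2.19 mmol/kg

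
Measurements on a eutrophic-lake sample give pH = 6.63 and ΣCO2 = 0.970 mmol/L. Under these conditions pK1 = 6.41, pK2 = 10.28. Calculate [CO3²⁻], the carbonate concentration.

α₂ = 1 / (1 + [H⁺]/K2 + [H⁺]²/(K1K2)) = 1 / (1 + 10^+3.65 + 10^+3.43)
   = 1 / (1 + 4466.8 + 2691.5) = 1/7159.4 = 0.0001397
[CO3²⁻] = α₂ × DIC = 0.0001397 × 0.970 = 0.000135 mmol/L = 0.135 μmol/L

[CO3²⁻] = 0.135 μmol/L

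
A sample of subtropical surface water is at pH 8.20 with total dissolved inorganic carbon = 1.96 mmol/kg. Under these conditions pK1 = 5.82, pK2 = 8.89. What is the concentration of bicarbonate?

α₁ = 1 / (1 + [H⁺]/K1 + K2/[H⁺]) = 1 / (1 + 10^-2.38 + 10^-0.69)
   = 1 / (1 + 0.0041687 + 0.20417) = 1/1.2083 = 0.8276
[HCO3⁻] = α₁ × DIC = 0.8276 × 1.96 = 1.62 mmol/kg

[HCO3⁻] = 1.62 mmol/kg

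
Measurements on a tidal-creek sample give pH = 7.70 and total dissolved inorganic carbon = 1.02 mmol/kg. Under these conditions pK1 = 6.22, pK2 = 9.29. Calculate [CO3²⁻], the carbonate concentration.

[CO3²⁻] = 0.0248 mmol/kg

α₂ = 1 / (1 + [H⁺]/K2 + [H⁺]²/(K1K2)) = 1 / (1 + 10^+1.59 + 10^+0.11)
   = 1 / (1 + 38.905 + 1.2882) = 1/41.193 = 0.02428
[CO3²⁻] = α₂ × DIC = 0.02428 × 1.02 = 0.0248 mmol/kg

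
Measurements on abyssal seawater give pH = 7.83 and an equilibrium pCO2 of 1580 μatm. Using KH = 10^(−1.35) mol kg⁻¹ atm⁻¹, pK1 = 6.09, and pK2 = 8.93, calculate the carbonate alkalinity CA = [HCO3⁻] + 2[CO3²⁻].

CA = 4.49 mmol/kg

[CO2*] = KH · pCO2 = 10^(−1.35) × 1580×10^-6 = 7.058×10^-5 mol/kg
α₀ = 1/(1 + K1/[H⁺] + K1K2/[H⁺]²) = 1/(1 + 10^+1.74 + 10^+0.64) = 0.01658
DIC = [CO2*]/α₀ = 7.058×10^-5 / 0.01658 = 4.257 mmol/kg
CA = (α₁ + 2α₂)·DIC = (0.9111 + 2×0.07237) × 4.257 = 4.49 mmol/kg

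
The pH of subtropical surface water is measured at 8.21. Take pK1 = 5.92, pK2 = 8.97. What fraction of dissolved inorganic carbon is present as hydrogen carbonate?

α₁ = 0.848

α₁ = 1 / (1 + [H⁺]/K1 + K2/[H⁺]) = 1 / (1 + 10^-2.29 + 10^-0.76)
   = 1 / (1 + 0.0051286 + 0.17378) = 1/1.1789 = 0.8482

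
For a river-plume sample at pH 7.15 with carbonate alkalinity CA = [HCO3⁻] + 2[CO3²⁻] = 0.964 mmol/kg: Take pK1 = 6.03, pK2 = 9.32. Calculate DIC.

DIC = 1.03 mmol/kg

CA = [HCO3⁻] + 2[CO3²⁻] = (α₁ + 2α₂)·DIC
At pH 7.15: [H⁺]/K1 = 10^-1.12 = 0.075858, K2/[H⁺] = 10^-2.17 = 0.0067608
α₁ = 1/(1 + 0.075858 + 0.0067608) = 1/1.0826 = 0.9237; α₂ = α₁·K2/[H⁺] = 0.006245
α₁ + 2α₂ = 0.9362
DIC = CA / (α₁ + 2α₂) = 0.964 / 0.9362 = 1.03 mmol/kg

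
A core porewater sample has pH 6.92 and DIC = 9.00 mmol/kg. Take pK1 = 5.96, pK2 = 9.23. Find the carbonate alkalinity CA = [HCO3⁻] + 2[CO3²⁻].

CA = [HCO3⁻] + 2[CO3²⁻] = (α₁ + 2α₂)·DIC
At pH 6.92: [H⁺]/K1 = 10^-0.96 = 0.10965, K2/[H⁺] = 10^-2.31 = 0.0048978
α₁ = 1/(1 + 0.10965 + 0.0048978) = 1/1.1145 = 0.8972; α₂ = α₁·K2/[H⁺] = 0.004394
α₁ + 2α₂ = 0.9060
CA = 0.9060 × 9.00 = 8.15 mmol/kg

CA = 8.15 mmol/kg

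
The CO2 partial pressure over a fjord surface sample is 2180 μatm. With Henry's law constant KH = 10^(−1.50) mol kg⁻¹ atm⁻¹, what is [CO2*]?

KH = 10^(−1.50) = 3.162×10^-2 mol kg⁻¹ atm⁻¹
[CO2*] = KH · pCO2 = 3.162×10^-2 × 2180×10^-6 atm = 6.89×10^-5 mol/kg

[CO2*] = 68.9 μmol/kg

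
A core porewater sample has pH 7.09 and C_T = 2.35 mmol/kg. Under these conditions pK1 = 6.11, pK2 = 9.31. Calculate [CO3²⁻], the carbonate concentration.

[CO3²⁻] = 12.7 μmol/kg

α₂ = 1 / (1 + [H⁺]/K2 + [H⁺]²/(K1K2)) = 1 / (1 + 10^+2.22 + 10^+1.24)
   = 1 / (1 + 165.96 + 17.378) = 1/184.34 = 0.005425
[CO3²⁻] = α₂ × DIC = 0.005425 × 2.35 = 0.0127 mmol/kg = 12.7 μmol/kg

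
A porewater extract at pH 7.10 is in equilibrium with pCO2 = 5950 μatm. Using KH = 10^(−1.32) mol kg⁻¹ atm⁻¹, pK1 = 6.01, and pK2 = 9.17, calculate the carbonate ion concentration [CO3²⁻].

[CO2*] = KH · pCO2 = 10^(−1.32) × 5950×10^-6 = 2.848×10^-4 mol/kg
α₀ = 1/(1 + K1/[H⁺] + K1K2/[H⁺]²) = 1/(1 + 10^+1.09 + 10^-0.98) = 0.07459
DIC = [CO2*]/α₀ = 2.848×10^-4 / 0.07459 = 3.818 mmol/kg
[CO3²⁻] = α₂·DIC; α₂ = 0.007810, so [CO3²⁻] = 0.007810 × 3.818 = 0.0298 mmol/kg

[CO3²⁻] = 0.0298 mmol/kg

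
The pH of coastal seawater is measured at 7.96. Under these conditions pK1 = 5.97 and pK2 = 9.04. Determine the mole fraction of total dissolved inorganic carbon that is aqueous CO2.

α₀ = 0.00936

α₀ = 1 / (1 + K1/[H⁺] + K1K2/[H⁺]²) = 1 / (1 + 10^+1.99 + 10^+0.91)
   = 1 / (1 + 97.724 + 8.1283) = 1/106.85 = 0.009359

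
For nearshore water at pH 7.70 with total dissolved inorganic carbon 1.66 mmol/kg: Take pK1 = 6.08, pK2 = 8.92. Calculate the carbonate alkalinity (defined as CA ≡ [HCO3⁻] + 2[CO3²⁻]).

CA = 1.72 mmol/kg

CA = [HCO3⁻] + 2[CO3²⁻] = (α₁ + 2α₂)·DIC
At pH 7.70: [H⁺]/K1 = 10^-1.62 = 0.023988, K2/[H⁺] = 10^-1.22 = 0.060256
α₁ = 1/(1 + 0.023988 + 0.060256) = 1/1.0842 = 0.9223; α₂ = α₁·K2/[H⁺] = 0.05557
α₁ + 2α₂ = 1.0334
CA = 1.0334 × 1.66 = 1.72 mmol/kg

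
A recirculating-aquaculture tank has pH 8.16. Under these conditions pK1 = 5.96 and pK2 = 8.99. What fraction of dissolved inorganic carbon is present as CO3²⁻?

α₂ = 0.128

α₂ = 1 / (1 + [H⁺]/K2 + [H⁺]²/(K1K2)) = 1 / (1 + 10^+0.83 + 10^-1.37)
   = 1 / (1 + 6.7608 + 0.042658) = 1/7.8035 = 0.1281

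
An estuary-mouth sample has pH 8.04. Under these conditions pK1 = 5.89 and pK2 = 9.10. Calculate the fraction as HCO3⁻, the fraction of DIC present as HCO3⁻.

α₁ = 1 / (1 + [H⁺]/K1 + K2/[H⁺]) = 1 / (1 + 10^-2.15 + 10^-1.06)
   = 1 / (1 + 0.0070795 + 0.087096) = 1/1.0942 = 0.9139

α₁ = 0.914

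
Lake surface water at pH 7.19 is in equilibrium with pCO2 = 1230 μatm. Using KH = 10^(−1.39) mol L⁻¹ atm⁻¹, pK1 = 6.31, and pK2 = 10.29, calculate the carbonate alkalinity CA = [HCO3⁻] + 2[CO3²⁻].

CA = 0.381 mmol/L

[CO2*] = KH · pCO2 = 10^(−1.39) × 1230×10^-6 = 5.011×10^-5 mol/L
α₀ = 1/(1 + K1/[H⁺] + K1K2/[H⁺]²) = 1/(1 + 10^+0.88 + 10^-2.22) = 0.1164
DIC = [CO2*]/α₀ = 5.011×10^-5 / 0.1164 = 0.4305 mmol/L
CA = (α₁ + 2α₂)·DIC = (0.8829 + 2×0.0007013) × 0.4305 = 0.381 mmol/L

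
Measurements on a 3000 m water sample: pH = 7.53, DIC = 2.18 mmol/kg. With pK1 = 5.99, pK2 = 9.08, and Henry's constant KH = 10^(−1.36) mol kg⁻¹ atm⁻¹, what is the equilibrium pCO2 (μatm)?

pCO2 = 1360 μatm

α₀ = 1 / (1 + K1/[H⁺] + K1K2/[H⁺]²) = 1 / (1 + 10^+1.54 + 10^-0.01)
   = 1 / (1 + 34.674 + 0.97724) = 1/36.651 = 0.02728
[CO2*] = α₀ × DIC = 0.02728 × 2.18 = 0.05948 mmol/kg
pCO2 = [CO2*]/KH = 5.948×10^-5 / 4.365×10^-2 = 1360 μatm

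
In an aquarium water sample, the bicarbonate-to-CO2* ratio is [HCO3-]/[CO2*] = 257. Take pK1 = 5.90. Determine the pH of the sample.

From K1 = [H⁺][HCO3-]/[CO2*]:  pH = pK1 + log₁₀([HCO3-]/[CO2*])
log₁₀(257) = +2.410
pH = 5.90 + (+2.410) = 8.31

pH = 8.31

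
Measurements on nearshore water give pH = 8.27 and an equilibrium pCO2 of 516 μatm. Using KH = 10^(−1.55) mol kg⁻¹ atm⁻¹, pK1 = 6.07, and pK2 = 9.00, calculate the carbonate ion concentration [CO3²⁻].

[CO3²⁻] = 0.429 mmol/kg

[CO2*] = KH · pCO2 = 10^(−1.55) × 516×10^-6 = 1.454×10^-5 mol/kg
α₀ = 1/(1 + K1/[H⁺] + K1K2/[H⁺]²) = 1/(1 + 10^+2.20 + 10^+1.47) = 0.005291
DIC = [CO2*]/α₀ = 1.454×10^-5 / 0.005291 = 2.749 mmol/kg
[CO3²⁻] = α₂·DIC; α₂ = 0.1561, so [CO3²⁻] = 0.1561 × 2.749 = 0.429 mmol/kg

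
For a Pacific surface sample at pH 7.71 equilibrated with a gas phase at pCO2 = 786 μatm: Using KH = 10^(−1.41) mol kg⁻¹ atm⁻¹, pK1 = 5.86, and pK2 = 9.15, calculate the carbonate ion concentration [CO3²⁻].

[CO3²⁻] = 0.0786 mmol/kg

[CO2*] = KH · pCO2 = 10^(−1.41) × 786×10^-6 = 3.058×10^-5 mol/kg
α₀ = 1/(1 + K1/[H⁺] + K1K2/[H⁺]²) = 1/(1 + 10^+1.85 + 10^+0.41) = 0.01345
DIC = [CO2*]/α₀ = 3.058×10^-5 / 0.01345 = 2.274 mmol/kg
[CO3²⁻] = α₂·DIC; α₂ = 0.03456, so [CO3²⁻] = 0.03456 × 2.274 = 0.0786 mmol/kg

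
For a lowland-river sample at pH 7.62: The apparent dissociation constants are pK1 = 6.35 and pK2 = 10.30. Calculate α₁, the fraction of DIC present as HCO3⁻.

α₁ = 1 / (1 + [H⁺]/K1 + K2/[H⁺]) = 1 / (1 + 10^-1.27 + 10^-2.68)
   = 1 / (1 + 0.053703 + 0.0020893) = 1/1.0558 = 0.9472

α₁ = 0.947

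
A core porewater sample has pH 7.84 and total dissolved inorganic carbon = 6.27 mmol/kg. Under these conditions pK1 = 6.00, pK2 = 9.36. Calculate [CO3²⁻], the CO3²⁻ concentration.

[CO3²⁻] = 0.181 mmol/kg

α₂ = 1 / (1 + [H⁺]/K2 + [H⁺]²/(K1K2)) = 1 / (1 + 10^+1.52 + 10^-0.32)
   = 1 / (1 + 33.113 + 0.47863) = 1/34.592 = 0.02891
[CO3²⁻] = α₂ × DIC = 0.02891 × 6.27 = 0.181 mmol/kg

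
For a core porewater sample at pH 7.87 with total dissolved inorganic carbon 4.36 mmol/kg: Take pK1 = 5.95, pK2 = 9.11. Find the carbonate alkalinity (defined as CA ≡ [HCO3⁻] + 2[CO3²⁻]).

CA = [HCO3⁻] + 2[CO3²⁻] = (α₁ + 2α₂)·DIC
At pH 7.87: [H⁺]/K1 = 10^-1.92 = 0.012023, K2/[H⁺] = 10^-1.24 = 0.057544
α₁ = 1/(1 + 0.012023 + 0.057544) = 1/1.0696 = 0.9350; α₂ = α₁·K2/[H⁺] = 0.05380
α₁ + 2α₂ = 1.0426
CA = 1.0426 × 4.36 = 4.55 mmol/kg

CA = 4.55 mmol/kg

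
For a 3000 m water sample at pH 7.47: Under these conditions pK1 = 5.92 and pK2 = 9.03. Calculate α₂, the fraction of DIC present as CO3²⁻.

α₂ = 1 / (1 + [H⁺]/K2 + [H⁺]²/(K1K2)) = 1 / (1 + 10^+1.56 + 10^+0.01)
   = 1 / (1 + 36.308 + 1.0233) = 1/38.331 = 0.02609

α₂ = 0.0261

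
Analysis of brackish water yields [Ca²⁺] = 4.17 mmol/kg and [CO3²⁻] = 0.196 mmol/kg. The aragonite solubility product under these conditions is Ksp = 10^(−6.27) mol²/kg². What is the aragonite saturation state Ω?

Ksp = 10^(−6.27) = 5.370×10^-7
Ω = [Ca²⁺][CO3²⁻]/Ksp = (4.17×10^-3)(0.196×10^-3) / 5.370×10^-7 = 1.52

Ω = 1.52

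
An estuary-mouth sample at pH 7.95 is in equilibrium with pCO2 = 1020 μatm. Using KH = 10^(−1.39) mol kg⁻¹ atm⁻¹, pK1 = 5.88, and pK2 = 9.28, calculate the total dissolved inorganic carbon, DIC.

DIC = 5.15 mmol/kg

[CO2*] = KH · pCO2 = 10^(−1.39) × 1020×10^-6 = 4.155×10^-5 mol/kg
α₀ = 1/(1 + K1/[H⁺] + K1K2/[H⁺]²) = 1/(1 + 10^+2.07 + 10^+0.74) = 0.008065
DIC = [CO2*]/α₀ = 4.155×10^-5 / 0.008065 = 5.15 mmol/kg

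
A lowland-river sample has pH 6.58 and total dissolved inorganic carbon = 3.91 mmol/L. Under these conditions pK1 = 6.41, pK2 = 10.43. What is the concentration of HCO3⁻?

α₁ = 1 / (1 + [H⁺]/K1 + K2/[H⁺]) = 1 / (1 + 10^-0.17 + 10^-3.85)
   = 1 / (1 + 0.67608 + 0.00014125) = 1/1.6762 = 0.5966
[HCO3⁻] = α₁ × DIC = 0.5966 × 3.91 = 2.33 mmol/L

[HCO3⁻] = 2.33 mmol/L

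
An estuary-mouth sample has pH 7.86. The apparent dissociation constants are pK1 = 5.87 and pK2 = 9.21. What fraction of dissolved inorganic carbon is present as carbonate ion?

α₂ = 1 / (1 + [H⁺]/K2 + [H⁺]²/(K1K2)) = 1 / (1 + 10^+1.35 + 10^-0.64)
   = 1 / (1 + 22.387 + 0.22909) = 1/23.616 = 0.04234

α₂ = 0.0423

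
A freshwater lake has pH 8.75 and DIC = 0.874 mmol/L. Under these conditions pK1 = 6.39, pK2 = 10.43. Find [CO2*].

[CO2*] = 3.72 μmol/L

α₀ = 1 / (1 + K1/[H⁺] + K1K2/[H⁺]²) = 1 / (1 + 10^+2.36 + 10^+0.68)
   = 1 / (1 + 229.09 + 4.7863) = 1/234.87 = 0.004258
[CO2*] = α₀ × DIC = 0.004258 × 0.874 = 0.00372 mmol/L = 3.72 μmol/L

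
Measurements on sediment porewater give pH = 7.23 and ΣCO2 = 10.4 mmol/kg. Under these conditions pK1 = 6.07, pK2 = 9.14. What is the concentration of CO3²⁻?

[CO3²⁻] = 0.118 mmol/kg

α₂ = 1 / (1 + [H⁺]/K2 + [H⁺]²/(K1K2)) = 1 / (1 + 10^+1.91 + 10^+0.75)
   = 1 / (1 + 81.283 + 5.6234) = 1/87.906 = 0.01138
[CO3²⁻] = α₂ × DIC = 0.01138 × 10.4 = 0.118 mmol/kg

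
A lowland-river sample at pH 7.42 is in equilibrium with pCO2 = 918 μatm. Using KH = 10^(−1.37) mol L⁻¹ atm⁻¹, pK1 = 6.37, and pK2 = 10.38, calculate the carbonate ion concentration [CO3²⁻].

[CO3²⁻] = 0.482 μmol/L

[CO2*] = KH · pCO2 = 10^(−1.37) × 918×10^-6 = 3.916×10^-5 mol/L
α₀ = 1/(1 + K1/[H⁺] + K1K2/[H⁺]²) = 1/(1 + 10^+1.05 + 10^-1.91) = 0.08175
DIC = [CO2*]/α₀ = 3.916×10^-5 / 0.08175 = 0.4790 mmol/L
[CO3²⁻] = α₂·DIC; α₂ = 0.001006, so [CO3²⁻] = 0.001006 × 0.4790 = 0.000482 mmol/L = 0.482 μmol/L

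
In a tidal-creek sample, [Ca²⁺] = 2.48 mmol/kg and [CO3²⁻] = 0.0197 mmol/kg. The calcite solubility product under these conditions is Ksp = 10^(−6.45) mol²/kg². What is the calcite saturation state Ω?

Ksp = 10^(−6.45) = 3.548×10^-7
Ω = [Ca²⁺][CO3²⁻]/Ksp = (2.48×10^-3)(0.0197×10^-3) / 3.548×10^-7 = 0.138

Ω = 0.138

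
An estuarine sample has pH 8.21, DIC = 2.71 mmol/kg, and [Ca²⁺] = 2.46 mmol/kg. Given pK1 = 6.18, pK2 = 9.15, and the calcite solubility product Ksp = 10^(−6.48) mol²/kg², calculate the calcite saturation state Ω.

Ω = 2.06

α₂ = 1 / (1 + [H⁺]/K2 + [H⁺]²/(K1K2)) = 1 / (1 + 10^+0.94 + 10^-1.09)
   = 1 / (1 + 8.7096 + 0.081283) = 1/9.7909 = 0.1021
[CO3²⁻] = α₂ × DIC = 0.1021 × 2.71 = 0.2768 mmol/kg
Ksp = 10^(−6.48) = 3.311×10^-7
Ω = [Ca²⁺][CO3²⁻]/Ksp = (2.46×10^-3)(2.768×10^-4) / 3.311×10^-7 = 2.06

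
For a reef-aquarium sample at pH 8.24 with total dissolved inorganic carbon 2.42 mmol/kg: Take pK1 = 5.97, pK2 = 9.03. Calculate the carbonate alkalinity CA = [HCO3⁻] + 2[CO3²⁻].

CA = 2.75 mmol/kg

CA = [HCO3⁻] + 2[CO3²⁻] = (α₁ + 2α₂)·DIC
At pH 8.24: [H⁺]/K1 = 10^-2.27 = 0.0053703, K2/[H⁺] = 10^-0.79 = 0.16218
α₁ = 1/(1 + 0.0053703 + 0.16218) = 1/1.1676 = 0.8565; α₂ = α₁·K2/[H⁺] = 0.1389
α₁ + 2α₂ = 1.1343
CA = 1.1343 × 2.42 = 2.75 mmol/kg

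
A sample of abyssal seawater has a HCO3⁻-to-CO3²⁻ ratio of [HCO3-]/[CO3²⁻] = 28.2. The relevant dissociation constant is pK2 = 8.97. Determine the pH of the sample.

From K2 = [H⁺][CO3²⁻]/[HCO3-]:  pH = pK2 − log₁₀([HCO3-]/[CO3²⁻])
log₁₀(28.2) = +1.450
pH = 8.97 − (+1.450) = 7.52

pH = 7.52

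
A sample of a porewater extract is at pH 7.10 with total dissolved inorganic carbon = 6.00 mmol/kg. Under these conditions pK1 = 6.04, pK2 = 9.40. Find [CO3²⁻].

α₂ = 1 / (1 + [H⁺]/K2 + [H⁺]²/(K1K2)) = 1 / (1 + 10^+2.30 + 10^+1.24)
   = 1 / (1 + 199.53 + 17.378) = 1/217.90 = 0.004589
[CO3²⁻] = α₂ × DIC = 0.004589 × 6.00 = 0.0275 mmol/kg

[CO3²⁻] = 0.0275 mmol/kg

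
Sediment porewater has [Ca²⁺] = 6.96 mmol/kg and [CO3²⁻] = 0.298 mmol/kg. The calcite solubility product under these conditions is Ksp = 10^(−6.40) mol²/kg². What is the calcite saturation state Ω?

Ω = 5.21

Ksp = 10^(−6.40) = 3.981×10^-7
Ω = [Ca²⁺][CO3²⁻]/Ksp = (6.96×10^-3)(0.298×10^-3) / 3.981×10^-7 = 5.21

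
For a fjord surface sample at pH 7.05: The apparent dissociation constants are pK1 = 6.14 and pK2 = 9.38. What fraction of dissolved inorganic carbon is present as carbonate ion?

α₂ = 0.00415

α₂ = 1 / (1 + [H⁺]/K2 + [H⁺]²/(K1K2)) = 1 / (1 + 10^+2.33 + 10^+1.42)
   = 1 / (1 + 213.80 + 26.303) = 1/241.10 = 0.004148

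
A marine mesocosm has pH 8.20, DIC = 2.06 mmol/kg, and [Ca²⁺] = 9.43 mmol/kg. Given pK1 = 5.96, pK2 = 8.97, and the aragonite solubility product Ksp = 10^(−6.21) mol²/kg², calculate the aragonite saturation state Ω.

Ω = 4.55

α₂ = 1 / (1 + [H⁺]/K2 + [H⁺]²/(K1K2)) = 1 / (1 + 10^+0.77 + 10^-1.47)
   = 1 / (1 + 5.8884 + 0.033884) = 1/6.9223 = 0.1445
[CO3²⁻] = α₂ × DIC = 0.1445 × 2.06 = 0.2976 mmol/kg
Ksp = 10^(−6.21) = 6.166×10^-7
Ω = [Ca²⁺][CO3²⁻]/Ksp = (9.43×10^-3)(2.976×10^-4) / 6.166×10^-7 = 4.55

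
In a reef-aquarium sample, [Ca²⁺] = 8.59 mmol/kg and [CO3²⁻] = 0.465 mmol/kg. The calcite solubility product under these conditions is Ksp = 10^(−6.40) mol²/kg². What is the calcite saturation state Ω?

Ksp = 10^(−6.40) = 3.981×10^-7
Ω = [Ca²⁺][CO3²⁻]/Ksp = (8.59×10^-3)(0.465×10^-3) / 3.981×10^-7 = 10.0

Ω = 10.0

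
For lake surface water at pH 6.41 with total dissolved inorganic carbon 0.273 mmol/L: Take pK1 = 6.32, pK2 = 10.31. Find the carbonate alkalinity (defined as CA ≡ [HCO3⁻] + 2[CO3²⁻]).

CA = 0.151 mmol/L

CA = [HCO3⁻] + 2[CO3²⁻] = (α₁ + 2α₂)·DIC
At pH 6.41: [H⁺]/K1 = 10^-0.09 = 0.81283, K2/[H⁺] = 10^-3.90 = 0.00012589
α₁ = 1/(1 + 0.81283 + 0.00012589) = 1/1.8130 = 0.5516; α₂ = α₁·K2/[H⁺] = 6.944×10^-5
α₁ + 2α₂ = 0.5517
CA = 0.5517 × 0.273 = 0.151 mmol/L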